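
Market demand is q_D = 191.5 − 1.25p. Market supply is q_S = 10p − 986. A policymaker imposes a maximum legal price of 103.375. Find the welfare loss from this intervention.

In inverse form: demand p = 153.2 − 0.8q, supply p = 98.6 + 0.1q.
Competitive equilibrium: 153.2 − 0.8q = 98.6 + 0.1q → q* = 60.6667, p* = 104.6667.
At the ceiling p = 103.375, quantity supplied = (103.375 − 98.6)/0.1 = 47.75.
Willingness to pay at q' = 47.75: 153.2 − 0.8·47.75 = 115.
Δq = 60.6667 − 47.75 = 12.9167; wedge = 115 − 103.375 = 11.625.
The triangle = ½ × 12.9167 × 11.625 = 75.08.

75.08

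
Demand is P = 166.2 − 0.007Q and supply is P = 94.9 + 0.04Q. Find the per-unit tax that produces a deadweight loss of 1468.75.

Competitive equilibrium: 166.2 − 0.007Q = 94.9 + 0.04Q → Q* = 1517.0213, P* = 155.5809.
A tax t gives ΔQ = t/0.047 and wedge t, so DWL = t²/0.094.
t²/0.094 = 1468.75 → t² = 138.0625 → t = 11.75.

11.75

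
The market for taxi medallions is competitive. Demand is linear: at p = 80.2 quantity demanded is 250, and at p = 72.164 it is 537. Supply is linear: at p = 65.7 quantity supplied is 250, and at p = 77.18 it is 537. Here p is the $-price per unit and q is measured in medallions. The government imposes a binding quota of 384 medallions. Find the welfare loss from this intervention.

$213.46

Demand slope = (72.164 − 80.2)/(537 − 250) = −0.028, so p = 87.2 − 0.028q.
Supply slope = (77.18 − 65.7)/(537 − 250) = 0.04, so p = 55.7 + 0.04q.
Competitive equilibrium: 87.2 − 0.028q = 55.7 + 0.04q → q* = 463.2353, p* = 74.2294.
At q = 384: demand price = 87.2 − 0.028·384 = 76.448; supply price = 55.7 + 0.04·384 = 71.06.
Δq = 463.2353 − 384 = 79.2353; wedge = 76.448 − 71.06 = 5.388.
The triangle = ½ × 79.2353 × 5.388 = $213.46.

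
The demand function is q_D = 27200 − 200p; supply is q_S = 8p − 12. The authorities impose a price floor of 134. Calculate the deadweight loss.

In inverse form: demand p = 136 − 0.005q, supply p = 1.5 + 0.125q.
Competitive equilibrium: 136 − 0.005q = 1.5 + 0.125q → q* = 1034.61538, p* = 130.82692.
At the floor p = 134, quantity demanded = (136 − 134)/0.005 = 400.
Sellers' marginal cost at q' = 400: 1.5 + 0.125·400 = 51.5.
Δq = 1034.61538 − 400 = 634.61538; wedge = 134 − 51.5 = 82.5.
DWL = ½ × 634.61538 × 82.5 = 26177.88.

26177.88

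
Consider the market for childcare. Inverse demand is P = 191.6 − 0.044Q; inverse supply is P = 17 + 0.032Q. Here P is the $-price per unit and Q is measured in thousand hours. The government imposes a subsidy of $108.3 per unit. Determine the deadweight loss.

$77163.75 thousand

Competitive equilibrium: 191.6 − 0.044Q = 17 + 0.032Q → Q* = 2297.3684, P* = 90.5158.
The subsidy lowers effective supply by 108.3: P = 0.032Q − 91.3.
New quantity: 191.6 − 0.044Q = 0.032Q − 91.3 → Q' = 3722.3684.
Overproduction ΔQ = 3722.3684 − 2297.3684 = 1425; wedge = subsidy = 108.3.
Welfare loss = ½ × 1425 × 108.3 = $77163.75 thousand.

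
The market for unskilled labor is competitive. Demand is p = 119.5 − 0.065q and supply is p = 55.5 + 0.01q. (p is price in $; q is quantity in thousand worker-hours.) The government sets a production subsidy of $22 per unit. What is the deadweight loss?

$3226.67 thousand

Competitive equilibrium: 119.5 − 0.065q = 55.5 + 0.01q → q* = 853.3333, p* = 64.0333.
The subsidy lowers effective supply by 22: p = 33.5 + 0.01q.
New quantity: 119.5 − 0.065q = 33.5 + 0.01q → q' = 1146.6667.
Overproduction Δq = 1146.6667 − 853.3333 = 293.3334; wedge = subsidy = 22.
Welfare loss = ½ × 293.3334 × 22 = $3226.67 thousand.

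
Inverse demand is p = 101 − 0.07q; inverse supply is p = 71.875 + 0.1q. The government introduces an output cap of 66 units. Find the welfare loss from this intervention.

Competitive equilibrium: 101 − 0.07q = 71.875 + 0.1q → q* = 171.3235, p* = 89.0074.
At q = 66: demand price = 101 − 0.07·66 = 96.38; supply price = 71.875 + 0.1·66 = 78.475.
Δq = 171.3235 − 66 = 105.3235; wedge = 96.38 − 78.475 = 17.905.
The triangle = ½ × 105.3235 × 17.905 = 942.91.

942.91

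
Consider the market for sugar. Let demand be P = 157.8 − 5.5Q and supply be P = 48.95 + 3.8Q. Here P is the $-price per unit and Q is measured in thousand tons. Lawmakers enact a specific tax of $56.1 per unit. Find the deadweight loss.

Competitive equilibrium: 157.8 − 5.5Q = 48.95 + 3.8Q → Q* = 11.7043, P* = 93.42634.
With the tax, the buyer price exceeds the seller price by 56.1: (157.8 − 5.5Q) − (48.95 + 3.8Q) = 56.1 → Q' = 5.67204.
ΔQ = 11.7043 − 5.67204 = 6.03226; the wedge equals the tax, 56.1.
Welfare loss = ½ × 6.03226 × 56.1 = $169.20 thousand.

$169.20 thousand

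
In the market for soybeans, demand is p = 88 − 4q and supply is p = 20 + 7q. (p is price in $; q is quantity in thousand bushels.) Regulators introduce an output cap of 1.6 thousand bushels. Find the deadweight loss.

Competitive equilibrium: 88 − 4q = 20 + 7q → q* = 6.1818, p* = 63.2727.
At q = 1.6: demand price = 88 − 4·1.6 = 81.6; supply price = 20 + 7·1.6 = 31.2.
Δq = 6.1818 − 1.6 = 4.5818; wedge = 81.6 − 31.2 = 50.4.
Welfare loss = ½ × 4.5818 × 50.4 = $115.46 thousand.

$115.46 thousand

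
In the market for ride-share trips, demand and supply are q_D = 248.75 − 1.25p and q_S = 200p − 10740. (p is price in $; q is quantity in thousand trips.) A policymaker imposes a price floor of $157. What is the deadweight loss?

$6594.24 thousand

In inverse form: demand p = 199 − 0.8q, supply p = 53.7 + 0.005q.
Competitive equilibrium: 199 − 0.8q = 53.7 + 0.005q → q* = 180.4969, p* = 54.6025.
At the floor p = 157, quantity demanded = (199 − 157)/0.8 = 52.5.
Sellers' marginal cost at q' = 52.5: 53.7 + 0.005·52.5 = 53.9625.
Δq = 180.4969 − 52.5 = 127.9969; wedge = 157 − 53.9625 = 103.0375.
DWL = ½ × 127.9969 × 103.0375 = $6594.24 thousand.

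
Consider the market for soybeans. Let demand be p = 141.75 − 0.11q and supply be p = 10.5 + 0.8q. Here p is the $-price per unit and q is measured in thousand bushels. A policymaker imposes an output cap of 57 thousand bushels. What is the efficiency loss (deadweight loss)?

Competitive equilibrium: 141.75 − 0.11q = 10.5 + 0.8q → q* = 144.2308, p* = 125.8846.
At q = 57: demand price = 141.75 − 0.11·57 = 135.48; supply price = 10.5 + 0.8·57 = 56.1.
Δq = 144.2308 − 57 = 87.2308; wedge = 135.48 − 56.1 = 79.38.
DWL = ½ × 87.2308 × 79.38 = $3462.19 thousand.

$3462.19 thousand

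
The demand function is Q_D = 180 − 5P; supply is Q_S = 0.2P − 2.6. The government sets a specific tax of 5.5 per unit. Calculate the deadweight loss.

In inverse form: demand P = 36 − 0.2Q, supply P = 13 + 5Q.
Competitive equilibrium: 36 − 0.2Q = 13 + 5Q → Q* = 4.4231, P* = 35.1154.
With the tax, the buyer price exceeds the seller price by 5.5: (36 − 0.2Q) − (13 + 5Q) = 5.5 → Q' = 3.3654.
ΔQ = 4.4231 − 3.3654 = 1.0577; the wedge equals the tax, 5.5.
DWL = ½ × 1.0577 × 5.5 = 2.91.

2.91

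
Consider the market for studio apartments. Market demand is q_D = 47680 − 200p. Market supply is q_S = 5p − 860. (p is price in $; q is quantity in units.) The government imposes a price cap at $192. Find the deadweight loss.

In inverse form: demand p = 238.4 − 0.005q, supply p = 172 + 0.2q.
Competitive equilibrium: 238.4 − 0.005q = 172 + 0.2q → q* = 323.9024, p* = 236.7805.
At the ceiling p = 192, quantity supplied = (192 − 172)/0.2 = 100.
Willingness to pay at q' = 100: 238.4 − 0.005·100 = 237.9.
Δq = 323.9024 − 100 = 223.9024; wedge = 237.9 − 192 = 45.9.
The triangle = ½ × 223.9024 × 45.9 = $5138.56.

$5138.56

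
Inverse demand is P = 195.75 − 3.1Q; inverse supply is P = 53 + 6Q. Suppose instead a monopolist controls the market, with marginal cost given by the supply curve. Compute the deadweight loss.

Competitive equilibrium: 195.75 − 3.1Q = 53 + 6Q → Q* = 15.6868, P* = 147.1209.
Marginal revenue: MR = 195.75 − 6.2Q. Set MR = MC: 195.75 − 6.2Q = 53 + 6Q → Q_m = 11.7008.
Price P_m = 195.75 − 3.1·11.7008 = 159.4775; MC(Q_m) = 53 + 6·11.7008 = 123.2048.
Competitive Q* = 15.6868, so ΔQ = 3.986; wedge = 159.4775 − 123.2048 = 36.2727.
DWL = ½ × 3.986 × 36.2727 = 72.29.

72.29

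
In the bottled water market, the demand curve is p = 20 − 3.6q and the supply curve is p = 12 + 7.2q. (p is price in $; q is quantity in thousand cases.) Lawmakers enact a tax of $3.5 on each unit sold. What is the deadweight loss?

$0.57 thousand

Competitive equilibrium: 20 − 3.6q = 12 + 7.2q → q* = 0.7407, p* = 17.3333.
With the tax, the buyer price exceeds the seller price by 3.5: (20 − 3.6q) − (12 + 7.2q) = 3.5 → q' = 0.4167.
Δq = 0.7407 − 0.4167 = 0.324; the wedge equals the tax, 3.5.
The triangle = ½ × 0.324 × 3.5 = $0.57 thousand.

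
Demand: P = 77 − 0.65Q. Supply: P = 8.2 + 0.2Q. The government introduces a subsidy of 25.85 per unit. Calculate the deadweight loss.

Competitive equilibrium: 77 − 0.65Q = 8.2 + 0.2Q → Q* = 80.9412, P* = 24.3882.
The subsidy lowers effective supply by 25.85: P = 0.2Q − 17.65.
New quantity: 77 − 0.65Q = 0.2Q − 17.65 → Q' = 111.3529.
Overproduction ΔQ = 111.3529 − 80.9412 = 30.4117; wedge = subsidy = 25.85.
DWL = ½ × 30.4117 × 25.85 = 393.07.

393.07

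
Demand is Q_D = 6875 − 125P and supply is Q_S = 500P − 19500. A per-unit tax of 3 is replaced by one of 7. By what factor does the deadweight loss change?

In inverse form: demand P = 55 − 0.008Q, supply P = 39 + 0.002Q.
Competitive equilibrium: 55 − 0.008Q = 39 + 0.002Q → Q* = 1600, P* = 42.2.
For a per-unit tax t: ΔQ = t/0.01, so DWL = ½·t·(t/0.01) = t²/0.02.
At t = 3: DWL = 450. At t = 7: DWL = 2450.
Ratio = (7/3)² = 5.444.

5.444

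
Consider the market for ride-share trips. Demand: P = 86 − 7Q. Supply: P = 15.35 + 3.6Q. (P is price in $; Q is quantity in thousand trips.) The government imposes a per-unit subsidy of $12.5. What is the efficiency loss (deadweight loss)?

Competitive equilibrium: 86 − 7Q = 15.35 + 3.6Q → Q* = 6.6651, P* = 39.3443.
The subsidy lowers effective supply by 12.5: P = 2.85 + 3.6Q.
New quantity: 86 − 7Q = 2.85 + 3.6Q → Q' = 7.8443.
Overproduction ΔQ = 7.8443 − 6.6651 = 1.1792; wedge = subsidy = 12.5.
Deadweight loss = ½ × 1.1792 × 12.5 = $7.37 thousand.

$7.37 thousand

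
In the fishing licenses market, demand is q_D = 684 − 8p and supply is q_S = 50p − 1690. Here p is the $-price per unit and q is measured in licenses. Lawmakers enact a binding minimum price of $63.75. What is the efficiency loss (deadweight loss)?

In inverse form: demand p = 85.5 − 0.125q, supply p = 33.8 + 0.02q.
Competitive equilibrium: 85.5 − 0.125q = 33.8 + 0.02q → q* = 356.5517, p* = 40.931.
At the floor p = 63.75, quantity demanded = (85.5 − 63.75)/0.125 = 174.
Sellers' marginal cost at q' = 174: 33.8 + 0.02·174 = 37.28.
Δq = 356.5517 − 174 = 182.5517; wedge = 63.75 − 37.28 = 26.47.
The triangle = ½ × 182.5517 × 26.47 = $2416.07.

$2416.07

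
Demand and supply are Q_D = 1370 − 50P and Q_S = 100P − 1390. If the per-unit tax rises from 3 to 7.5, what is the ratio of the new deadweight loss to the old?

6.25

In inverse form: demand P = 27.4 − 0.02Q, supply P = 13.9 + 0.01Q.
Competitive equilibrium: 27.4 − 0.02Q = 13.9 + 0.01Q → Q* = 450, P* = 18.4.
For a per-unit tax t: ΔQ = t/0.03, so DWL = ½·t·(t/0.03) = t²/0.06.
At t = 3: DWL = 150. At t = 7.5: DWL = 937.5.
Ratio = (7.5/3)² = 6.25.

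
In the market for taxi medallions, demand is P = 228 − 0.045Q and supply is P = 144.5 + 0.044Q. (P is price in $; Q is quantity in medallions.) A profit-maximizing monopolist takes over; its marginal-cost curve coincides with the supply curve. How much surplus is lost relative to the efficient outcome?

Competitive equilibrium: 228 − 0.045Q = 144.5 + 0.044Q → Q* = 938.20225, P* = 185.7809.
Marginal revenue: MR = 228 − 0.09Q. Set MR = MC: 228 − 0.09Q = 144.5 + 0.044Q → Q_m = 623.13433.
Price P_m = 228 − 0.045·623.13433 = 199.95896; MC(Q_m) = 144.5 + 0.044·623.13433 = 171.91791.
Competitive Q* = 938.20225, so ΔQ = 315.06792; wedge = 199.95896 − 171.91791 = 28.04105.
Deadweight loss = ½ × 315.06792 × 28.04105 = $4417.42.

$4417.42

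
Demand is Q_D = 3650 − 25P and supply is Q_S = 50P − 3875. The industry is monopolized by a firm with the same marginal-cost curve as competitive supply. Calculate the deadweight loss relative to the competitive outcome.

In inverse form: demand P = 146 − 0.04Q, supply P = 77.5 + 0.02Q.
Competitive equilibrium: 146 − 0.04Q = 77.5 + 0.02Q → Q* = 1141.6667, P* = 100.3333.
Marginal revenue: MR = 146 − 0.08Q. Set MR = MC: 146 − 0.08Q = 77.5 + 0.02Q → Q_m = 685.
Price P_m = 146 − 0.04·685 = 118.6; MC(Q_m) = 77.5 + 0.02·685 = 91.2.
Competitive Q* = 1141.6667, so ΔQ = 456.6667; wedge = 118.6 − 91.2 = 27.4.
DWL = ½ × 456.6667 × 27.4 = 6256.33.

6256.33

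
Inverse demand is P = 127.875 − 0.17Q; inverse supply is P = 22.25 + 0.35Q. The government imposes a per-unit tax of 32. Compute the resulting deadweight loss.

Competitive equilibrium: 127.875 − 0.17Q = 22.25 + 0.35Q → Q* = 203.125, P* = 93.3438.
With the tax, the buyer price exceeds the seller price by 32: (127.875 − 0.17Q) − (22.25 + 0.35Q) = 32 → Q' = 141.5865.
ΔQ = 203.125 − 141.5865 = 61.5385; the wedge equals the tax, 32.
Welfare loss = ½ × 61.5385 × 32 = 984.62.

984.62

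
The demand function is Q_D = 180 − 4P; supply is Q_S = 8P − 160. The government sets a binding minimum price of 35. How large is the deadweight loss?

In inverse form: demand P = 45 − 0.25Q, supply P = 20 + 0.125Q.
Competitive equilibrium: 45 − 0.25Q = 20 + 0.125Q → Q* = 66.6667, P* = 28.3333.
At the floor P = 35, quantity demanded = (45 − 35)/0.25 = 40.
Sellers' marginal cost at Q' = 40: 20 + 0.125·40 = 25.
ΔQ = 66.6667 − 40 = 26.6667; wedge = 35 − 25 = 10.
DWL = ½ × 26.6667 × 10 = 133.33.

133.33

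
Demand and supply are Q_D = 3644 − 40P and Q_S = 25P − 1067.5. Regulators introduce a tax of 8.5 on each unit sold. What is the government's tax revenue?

5217.69

In inverse form: demand P = 91.1 − 0.025Q, supply P = 42.7 + 0.04Q.
Competitive equilibrium: 91.1 − 0.025Q = 42.7 + 0.04Q → Q* = 744.6154, P* = 72.4846.
With the tax, the buyer price exceeds the seller price by 8.5: (91.1 − 0.025Q) − (42.7 + 0.04Q) = 8.5 → Q' = 613.8462.
Tax revenue = 8.5 × 613.8462 = 5217.69.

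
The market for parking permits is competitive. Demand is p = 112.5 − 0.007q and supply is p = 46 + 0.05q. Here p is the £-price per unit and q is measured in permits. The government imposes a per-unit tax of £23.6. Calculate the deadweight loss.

Competitive equilibrium: 112.5 − 0.007q = 46 + 0.05q → q* = 1166.6667, p* = 104.3333.
With the tax, the buyer price exceeds the seller price by 23.6: (112.5 − 0.007q) − (46 + 0.05q) = 23.6 → q' = 752.6316.
Δq = 1166.6667 − 752.6316 = 414.0351; the wedge equals the tax, 23.6.
The triangle = ½ × 414.0351 × 23.6 = £4885.61.

£4885.61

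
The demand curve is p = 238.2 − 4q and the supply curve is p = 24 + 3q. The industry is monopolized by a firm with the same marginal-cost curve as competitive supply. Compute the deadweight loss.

Competitive equilibrium: 238.2 − 4q = 24 + 3q → q* = 30.6, p* = 115.8.
Marginal revenue: MR = 238.2 − 8q. Set MR = MC: 238.2 − 8q = 24 + 3q → q_m = 19.4727.
Price p_m = 238.2 − 4·19.4727 = 160.3092; MC(q_m) = 24 + 3·19.4727 = 82.4181.
Competitive q* = 30.6, so Δq = 11.1273; wedge = 160.3092 − 82.4181 = 77.8911.
Welfare loss = ½ × 11.1273 × 77.8911 = 433.36.

433.36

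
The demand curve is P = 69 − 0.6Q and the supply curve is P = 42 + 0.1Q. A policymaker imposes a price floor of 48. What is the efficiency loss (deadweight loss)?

Competitive equilibrium: 69 − 0.6Q = 42 + 0.1Q → Q* = 38.5714, P* = 45.8571.
At the floor P = 48, quantity demanded = (69 − 48)/0.6 = 35.
Sellers' marginal cost at Q' = 35: 42 + 0.1·35 = 45.5.
ΔQ = 38.5714 − 35 = 3.5714; wedge = 48 − 45.5 = 2.5.
Welfare loss = ½ × 3.5714 × 2.5 = 4.46.

4.46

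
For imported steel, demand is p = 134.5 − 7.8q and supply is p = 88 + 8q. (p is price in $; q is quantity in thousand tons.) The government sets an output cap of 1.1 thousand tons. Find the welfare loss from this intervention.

Competitive equilibrium: 134.5 − 7.8q = 88 + 8q → q* = 2.943, p* = 111.5443.
At q = 1.1: demand price = 134.5 − 7.8·1.1 = 125.92; supply price = 88 + 8·1.1 = 96.8.
Δq = 2.943 − 1.1 = 1.843; wedge = 125.92 − 96.8 = 29.12.
DWL = ½ × 1.843 × 29.12 = $26.83 thousand.

$26.83 thousand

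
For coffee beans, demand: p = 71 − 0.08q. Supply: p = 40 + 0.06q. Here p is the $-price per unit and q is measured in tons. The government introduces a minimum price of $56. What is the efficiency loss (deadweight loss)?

Competitive equilibrium: 71 − 0.08q = 40 + 0.06q → q* = 221.4286, p* = 53.2857.
At the floor p = 56, quantity demanded = (71 − 56)/0.08 = 187.5.
Sellers' marginal cost at q' = 187.5: 40 + 0.06·187.5 = 51.25.
Δq = 221.4286 − 187.5 = 33.9286; wedge = 56 − 51.25 = 4.75.
DWL = ½ × 33.9286 × 4.75 = $80.58.

$80.58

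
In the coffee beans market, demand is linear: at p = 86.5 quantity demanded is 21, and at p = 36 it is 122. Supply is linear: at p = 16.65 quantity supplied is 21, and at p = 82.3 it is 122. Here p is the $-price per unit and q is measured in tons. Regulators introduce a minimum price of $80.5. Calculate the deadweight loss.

Demand slope = (36 − 86.5)/(122 − 21) = −0.5, so p = 97 − 0.5q.
Supply slope = (82.3 − 16.65)/(122 − 21) = 0.65, so p = 3 + 0.65q.
Competitive equilibrium: 97 − 0.5q = 3 + 0.65q → q* = 81.7391, p* = 56.1304.
At the floor p = 80.5, quantity demanded = (97 − 80.5)/0.5 = 33.
Sellers' marginal cost at q' = 33: 3 + 0.65·33 = 24.45.
Δq = 81.7391 − 33 = 48.7391; wedge = 80.5 − 24.45 = 56.05.
The triangle = ½ × 48.7391 × 56.05 = $1365.91.

$1365.91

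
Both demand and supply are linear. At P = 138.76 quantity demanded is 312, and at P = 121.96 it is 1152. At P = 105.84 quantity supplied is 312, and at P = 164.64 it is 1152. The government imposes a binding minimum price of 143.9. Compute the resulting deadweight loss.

Demand slope = (121.96 − 138.76)/(1152 − 312) = −0.02, so P = 145 − 0.02Q.
Supply slope = (164.64 − 105.84)/(1152 − 312) = 0.07, so P = 84 + 0.07Q.
Competitive equilibrium: 145 − 0.02Q = 84 + 0.07Q → Q* = 677.7778, P* = 131.4444.
At the floor P = 143.9, quantity demanded = (145 − 143.9)/0.02 = 55.
Sellers' marginal cost at Q' = 55: 84 + 0.07·55 = 87.85.
ΔQ = 677.7778 − 55 = 622.7778; wedge = 143.9 − 87.85 = 56.05.
DWL = ½ × 622.7778 × 56.05 = 17453.35.

17453.35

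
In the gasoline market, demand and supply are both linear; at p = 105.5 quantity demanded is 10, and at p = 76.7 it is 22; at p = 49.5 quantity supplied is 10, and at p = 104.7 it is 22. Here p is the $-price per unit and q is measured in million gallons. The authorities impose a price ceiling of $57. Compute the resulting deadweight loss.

$142 million

Demand slope = (76.7 − 105.5)/(22 − 10) = −2.4, so p = 129.5 − 2.4q.
Supply slope = (104.7 − 49.5)/(22 − 10) = 4.6, so p = 3.5 + 4.6q.
Competitive equilibrium: 129.5 − 2.4q = 3.5 + 4.6q → q* = 18, p* = 86.3.
At the ceiling p = 57, quantity supplied = (57 − 3.5)/4.6 = 11.6304.
Willingness to pay at q' = 11.6304: 129.5 − 2.4·11.6304 = 101.587.
Δq = 18 − 11.6304 = 6.3696; wedge = 101.587 − 57 = 44.587.
DWL = ½ × 6.3696 × 44.587 = $142 million.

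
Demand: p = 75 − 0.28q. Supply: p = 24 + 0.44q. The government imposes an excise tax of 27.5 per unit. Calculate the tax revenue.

897.57

Competitive equilibrium: 75 − 0.28q = 24 + 0.44q → q* = 70.8333, p* = 55.1667.
With the tax, the buyer price exceeds the seller price by 27.5: (75 − 0.28q) − (24 + 0.44q) = 27.5 → q' = 32.6389.
Tax revenue = 27.5 × 32.6389 = 897.57.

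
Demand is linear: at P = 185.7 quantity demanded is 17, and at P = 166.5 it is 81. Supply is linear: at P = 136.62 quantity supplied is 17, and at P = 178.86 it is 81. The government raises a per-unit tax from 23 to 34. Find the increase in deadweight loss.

Demand slope = (166.5 − 185.7)/(81 − 17) = −0.3, so P = 190.8 − 0.3Q.
Supply slope = (178.86 − 136.62)/(81 − 17) = 0.66, so P = 125.4 + 0.66Q.
Competitive equilibrium: 190.8 − 0.3Q = 125.4 + 0.66Q → Q* = 68.125, P* = 170.3625.
For a per-unit tax t: ΔQ = t/0.96, so DWL = ½·t·(t/0.96) = t²/1.92.
At t = 23: DWL = 275.521. At t = 34: DWL = 602.083.
Increase = 602.083 − 275.521 = 326.56.

326.56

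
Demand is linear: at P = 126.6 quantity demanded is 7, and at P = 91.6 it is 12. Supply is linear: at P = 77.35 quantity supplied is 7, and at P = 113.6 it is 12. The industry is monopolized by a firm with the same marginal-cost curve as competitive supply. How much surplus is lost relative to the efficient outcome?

Demand slope = (91.6 − 126.6)/(12 − 7) = −7, so P = 175.6 − 7Q.
Supply slope = (113.6 − 77.35)/(12 − 7) = 7.25, so P = 26.6 + 7.25Q.
Competitive equilibrium: 175.6 − 7Q = 26.6 + 7.25Q → Q* = 10.4561, P* = 102.407.
Marginal revenue: MR = 175.6 − 14Q. Set MR = MC: 175.6 − 14Q = 26.6 + 7.25Q → Q_m = 7.0118.
Price P_m = 175.6 − 7·7.0118 = 126.5174; MC(Q_m) = 26.6 + 7.25·7.0118 = 77.4356.
Competitive Q* = 10.4561, so ΔQ = 3.4443; wedge = 126.5174 − 77.4356 = 49.0818.
DWL = ½ × 3.4443 × 49.0818 = 84.53.

84.53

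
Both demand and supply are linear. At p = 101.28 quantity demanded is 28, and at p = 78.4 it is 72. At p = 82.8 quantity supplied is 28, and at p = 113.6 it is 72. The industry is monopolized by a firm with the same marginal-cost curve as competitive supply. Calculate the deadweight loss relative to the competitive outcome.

101.43

Demand slope = (78.4 − 101.28)/(72 − 28) = −0.52, so p = 115.84 − 0.52q.
Supply slope = (113.6 − 82.8)/(72 − 28) = 0.7, so p = 63.2 + 0.7q.
Competitive equilibrium: 115.84 − 0.52q = 63.2 + 0.7q → q* = 43.1475, p* = 93.4033.
Marginal revenue: MR = 115.84 − 1.04q. Set MR = MC: 115.84 − 1.04q = 63.2 + 0.7q → q_m = 30.2529.
Price p_m = 115.84 − 0.52·30.2529 = 100.1085; MC(q_m) = 63.2 + 0.7·30.2529 = 84.377.
Competitive q* = 43.1475, so Δq = 12.8946; wedge = 100.1085 − 84.377 = 15.7315.
The triangle = ½ × 12.8946 × 15.7315 = 101.43.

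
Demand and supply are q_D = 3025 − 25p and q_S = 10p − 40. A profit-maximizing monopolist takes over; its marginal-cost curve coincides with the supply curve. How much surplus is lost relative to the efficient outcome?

2414.29

In inverse form: demand p = 121 − 0.04q, supply p = 4 + 0.1q.
Competitive equilibrium: 121 − 0.04q = 4 + 0.1q → q* = 835.7143, p* = 87.5714.
Marginal revenue: MR = 121 − 0.08q. Set MR = MC: 121 − 0.08q = 4 + 0.1q → q_m = 650.
Price p_m = 121 − 0.04·650 = 95; MC(q_m) = 4 + 0.1·650 = 69.
Competitive q* = 835.7143, so Δq = 185.7143; wedge = 95 − 69 = 26.
Deadweight loss = ½ × 185.7143 × 26 = 2414.29.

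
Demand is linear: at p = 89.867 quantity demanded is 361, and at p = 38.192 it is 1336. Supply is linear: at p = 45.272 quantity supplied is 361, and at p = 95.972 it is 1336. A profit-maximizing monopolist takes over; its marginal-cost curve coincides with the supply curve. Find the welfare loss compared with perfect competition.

Demand slope = (38.192 − 89.867)/(1336 − 361) = −0.053, so p = 109 − 0.053q.
Supply slope = (95.972 − 45.272)/(1336 − 361) = 0.052, so p = 26.5 + 0.052q.
Competitive equilibrium: 109 − 0.053q = 26.5 + 0.052q → q* = 785.71429, p* = 67.35714.
Marginal revenue: MR = 109 − 0.106q. Set MR = MC: 109 − 0.106q = 26.5 + 0.052q → q_m = 522.1519.
Price p_m = 109 − 0.053·522.1519 = 81.32595; MC(q_m) = 26.5 + 0.052·522.1519 = 53.6519.
Competitive q* = 785.71429, so Δq = 263.56239; wedge = 81.32595 − 53.6519 = 27.67405.
The triangle = ½ × 263.56239 × 27.67405 = 3646.92.

3646.92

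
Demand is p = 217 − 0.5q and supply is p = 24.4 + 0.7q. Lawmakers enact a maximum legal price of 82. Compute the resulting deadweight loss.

Competitive equilibrium: 217 − 0.5q = 24.4 + 0.7q → q* = 160.5, p* = 136.75.
At the ceiling p = 82, quantity supplied = (82 − 24.4)/0.7 = 82.285714.
Willingness to pay at q' = 82.285714: 217 − 0.5·82.285714 = 175.857143.
Δq = 160.5 − 82.285714 = 78.214286; wedge = 175.857143 − 82 = 93.857143.
DWL = ½ × 78.214286 × 93.857143 = 3670.48.

3670.48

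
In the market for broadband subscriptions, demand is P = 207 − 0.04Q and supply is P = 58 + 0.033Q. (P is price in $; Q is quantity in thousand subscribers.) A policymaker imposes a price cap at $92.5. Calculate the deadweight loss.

$36182.51 thousand

Competitive equilibrium: 207 − 0.04Q = 58 + 0.033Q → Q* = 2041.09589, P* = 125.35616.
At the ceiling P = 92.5, quantity supplied = (92.5 − 58)/0.033 = 1045.45455.
Willingness to pay at Q' = 1045.45455: 207 − 0.04·1045.45455 = 165.18182.
ΔQ = 2041.09589 − 1045.45455 = 995.64134; wedge = 165.18182 − 92.5 = 72.68182.
Deadweight loss = ½ × 995.64134 × 72.68182 = $36182.51 thousand.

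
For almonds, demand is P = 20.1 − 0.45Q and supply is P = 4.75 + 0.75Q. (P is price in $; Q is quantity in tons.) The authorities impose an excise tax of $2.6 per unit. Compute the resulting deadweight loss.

$2.82

Competitive equilibrium: 20.1 − 0.45Q = 4.75 + 0.75Q → Q* = 12.7917, P* = 14.3438.
With the tax, the buyer price exceeds the seller price by 2.6: (20.1 − 0.45Q) − (4.75 + 0.75Q) = 2.6 → Q' = 10.625.
ΔQ = 12.7917 − 10.625 = 2.1667; the wedge equals the tax, 2.6.
Welfare loss = ½ × 2.1667 × 2.6 = $2.82.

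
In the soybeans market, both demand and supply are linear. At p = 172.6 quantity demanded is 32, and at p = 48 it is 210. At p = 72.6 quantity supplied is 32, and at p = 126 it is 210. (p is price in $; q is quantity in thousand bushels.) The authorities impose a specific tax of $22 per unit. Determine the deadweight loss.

$242 thousand

Demand slope = (48 − 172.6)/(210 − 32) = −0.7, so p = 195 − 0.7q.
Supply slope = (126 − 72.6)/(210 − 32) = 0.3, so p = 63 + 0.3q.
Competitive equilibrium: 195 − 0.7q = 63 + 0.3q → q* = 132, p* = 102.6.
With the tax, the buyer price exceeds the seller price by 22: (195 − 0.7q) − (63 + 0.3q) = 22 → q' = 110.
Δq = 132 − 110 = 22; the wedge equals the tax, 22.
DWL = ½ × 22 × 22 = $242 thousand.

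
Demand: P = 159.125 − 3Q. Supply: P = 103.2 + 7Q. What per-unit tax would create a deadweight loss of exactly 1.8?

Competitive equilibrium: 159.125 − 3Q = 103.2 + 7Q → Q* = 5.5925, P* = 142.3475.
A tax t gives ΔQ = t/10 and wedge t, so DWL = t²/20.
t²/20 = 1.8 → t² = 36 → t = 6.

6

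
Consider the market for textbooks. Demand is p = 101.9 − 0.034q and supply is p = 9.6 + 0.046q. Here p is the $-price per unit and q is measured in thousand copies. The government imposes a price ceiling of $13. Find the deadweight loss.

Competitive equilibrium: 101.9 − 0.034q = 9.6 + 0.046q → q* = 1153.75, p* = 62.6725.
At the ceiling p = 13, quantity supplied = (13 − 9.6)/0.046 = 73.913043.
Willingness to pay at q' = 73.913043: 101.9 − 0.034·73.913043 = 99.386957.
Δq = 1153.75 − 73.913043 = 1079.836957; wedge = 99.386957 − 13 = 86.386957.
DWL = ½ × 1079.836957 × 86.386957 = $46641.91 thousand.

$46641.91 thousand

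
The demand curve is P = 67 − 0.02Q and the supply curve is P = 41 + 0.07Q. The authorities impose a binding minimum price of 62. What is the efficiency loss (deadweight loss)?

68.06

Competitive equilibrium: 67 − 0.02Q = 41 + 0.07Q → Q* = 288.8889, P* = 61.2222.
At the floor P = 62, quantity demanded = (67 − 62)/0.02 = 250.
Sellers' marginal cost at Q' = 250: 41 + 0.07·250 = 58.5.
ΔQ = 288.8889 − 250 = 38.8889; wedge = 62 − 58.5 = 3.5.
Deadweight loss = ½ × 38.8889 × 3.5 = 68.06.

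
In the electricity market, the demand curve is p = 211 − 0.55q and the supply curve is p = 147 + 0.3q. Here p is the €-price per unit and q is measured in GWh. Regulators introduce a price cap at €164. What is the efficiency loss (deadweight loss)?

Competitive equilibrium: 211 − 0.55q = 147 + 0.3q → q* = 75.2941, p* = 169.5882.
At the ceiling p = 164, quantity supplied = (164 − 147)/0.3 = 56.6667.
Willingness to pay at q' = 56.6667: 211 − 0.55·56.6667 = 179.8333.
Δq = 75.2941 − 56.6667 = 18.6274; wedge = 179.8333 − 164 = 15.8333.
DWL = ½ × 18.6274 × 15.8333 = €147.47.

€147.47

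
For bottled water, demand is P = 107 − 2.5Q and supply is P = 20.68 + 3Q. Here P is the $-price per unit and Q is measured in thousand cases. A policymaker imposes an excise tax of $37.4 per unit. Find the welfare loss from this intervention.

Competitive equilibrium: 107 − 2.5Q = 20.68 + 3Q → Q* = 15.6945, P* = 67.7636.
With the tax, the buyer price exceeds the seller price by 37.4: (107 − 2.5Q) − (20.68 + 3Q) = 37.4 → Q' = 8.8945.
ΔQ = 15.6945 − 8.8945 = 6.8; the wedge equals the tax, 37.4.
The triangle = ½ × 6.8 × 37.4 = $127.16 thousand.

$127.16 thousand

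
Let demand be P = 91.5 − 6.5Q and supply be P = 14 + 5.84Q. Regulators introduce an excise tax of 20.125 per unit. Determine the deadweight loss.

16.41

Competitive equilibrium: 91.5 − 6.5Q = 14 + 5.84Q → Q* = 6.2804, P* = 50.6775.
With the tax, the buyer price exceeds the seller price by 20.125: (91.5 − 6.5Q) − (14 + 5.84Q) = 20.125 → Q' = 4.6495.
ΔQ = 6.2804 − 4.6495 = 1.6309; the wedge equals the tax, 20.125.
The triangle = ½ × 1.6309 × 20.125 = 16.41.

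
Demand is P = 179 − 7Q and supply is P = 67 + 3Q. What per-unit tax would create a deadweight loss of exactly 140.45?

53

Competitive equilibrium: 179 − 7Q = 67 + 3Q → Q* = 11.2, P* = 100.6.
A tax t gives ΔQ = t/10 and wedge t, so DWL = t²/20.
t²/20 = 140.45 → t² = 2809 → t = 53.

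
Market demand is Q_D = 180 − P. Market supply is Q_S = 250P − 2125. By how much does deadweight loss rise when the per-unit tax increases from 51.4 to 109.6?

In inverse form: demand P = 180 − Q, supply P = 8.5 + 0.004Q.
Competitive equilibrium: 180 − Q = 8.5 + 0.004Q → Q* = 170.8167, P* = 9.1833.
For a per-unit tax t: ΔQ = t/1.004, so DWL = ½·t·(t/1.004) = t²/2.008.
At t = 51.4: DWL = 1315.717. At t = 109.6: DWL = 5982.151.
Increase = 5982.151 − 1315.717 = 4666.43.

4666.43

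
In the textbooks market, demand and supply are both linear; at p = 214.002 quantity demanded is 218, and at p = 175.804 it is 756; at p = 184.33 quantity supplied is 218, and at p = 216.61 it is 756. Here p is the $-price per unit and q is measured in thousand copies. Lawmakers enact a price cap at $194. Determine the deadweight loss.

Demand slope = (175.804 − 214.002)/(756 − 218) = −0.071, so p = 229.48 − 0.071q.
Supply slope = (216.61 − 184.33)/(756 − 218) = 0.06, so p = 171.25 + 0.06q.
Competitive equilibrium: 229.48 − 0.071q = 171.25 + 0.06q → q* = 444.5038, p* = 197.9202.
At the ceiling p = 194, quantity supplied = (194 − 171.25)/0.06 = 379.1667.
Willingness to pay at q' = 379.1667: 229.48 − 0.071·379.1667 = 202.5592.
Δq = 444.5038 − 379.1667 = 65.3371; wedge = 202.5592 − 194 = 8.5592.
DWL = ½ × 65.3371 × 8.5592 = $279.62 thousand.

$279.62 thousand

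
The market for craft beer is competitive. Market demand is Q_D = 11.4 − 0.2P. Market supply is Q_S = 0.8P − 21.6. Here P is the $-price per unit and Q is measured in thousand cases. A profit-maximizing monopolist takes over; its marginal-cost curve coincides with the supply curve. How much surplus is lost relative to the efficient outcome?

$14.22 thousand

In inverse form: demand P = 57 − 5Q, supply P = 27 + 1.25Q.
Competitive equilibrium: 57 − 5Q = 27 + 1.25Q → Q* = 4.8, P* = 33.
Marginal revenue: MR = 57 − 10Q. Set MR = MC: 57 − 10Q = 27 + 1.25Q → Q_m = 2.6667.
Price P_m = 57 − 5·2.6667 = 43.6665; MC(Q_m) = 27 + 1.25·2.6667 = 30.3334.
Competitive Q* = 4.8, so ΔQ = 2.1333; wedge = 43.6665 − 30.3334 = 13.3331.
Deadweight loss = ½ × 2.1333 × 13.3331 = $14.22 thousand.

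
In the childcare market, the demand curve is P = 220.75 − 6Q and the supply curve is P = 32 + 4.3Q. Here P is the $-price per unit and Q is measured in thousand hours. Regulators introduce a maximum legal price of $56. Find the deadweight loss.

Competitive equilibrium: 220.75 − 6Q = 32 + 4.3Q → Q* = 18.3252, P* = 110.7985.
At the ceiling P = 56, quantity supplied = (56 − 32)/4.3 = 5.5814.
Willingness to pay at Q' = 5.5814: 220.75 − 6·5.5814 = 187.2616.
ΔQ = 18.3252 − 5.5814 = 12.7438; wedge = 187.2616 − 56 = 131.2616.
The triangle = ½ × 12.7438 × 131.2616 = $836.39 thousand.

$836.39 thousand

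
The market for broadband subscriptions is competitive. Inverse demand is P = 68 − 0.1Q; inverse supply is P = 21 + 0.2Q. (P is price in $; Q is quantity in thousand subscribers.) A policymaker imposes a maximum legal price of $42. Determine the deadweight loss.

$400.42 thousand

Competitive equilibrium: 68 − 0.1Q = 21 + 0.2Q → Q* = 156.6667, P* = 52.3333.
At the ceiling P = 42, quantity supplied = (42 − 21)/0.2 = 105.
Willingness to pay at Q' = 105: 68 − 0.1·105 = 57.5.
ΔQ = 156.6667 − 105 = 51.6667; wedge = 57.5 − 42 = 15.5.
The triangle = ½ × 51.6667 × 15.5 = $400.42 thousand.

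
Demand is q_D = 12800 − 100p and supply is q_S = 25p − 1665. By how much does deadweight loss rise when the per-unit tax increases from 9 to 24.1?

In inverse form: demand p = 128 − 0.01q, supply p = 66.6 + 0.04q.
Competitive equilibrium: 128 − 0.01q = 66.6 + 0.04q → q* = 1228, p* = 115.72.
For a per-unit tax t: Δq = t/0.05, so DWL = ½·t·(t/0.05) = t²/0.1.
At t = 9: DWL = 810. At t = 24.1: DWL = 5808.1.
Increase = 5808.1 − 810 = 4998.10.

4998.10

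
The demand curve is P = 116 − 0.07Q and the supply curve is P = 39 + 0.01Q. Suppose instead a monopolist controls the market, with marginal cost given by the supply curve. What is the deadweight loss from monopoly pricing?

8070.03

Competitive equilibrium: 116 − 0.07Q = 39 + 0.01Q → Q* = 962.5, P* = 48.625.
Marginal revenue: MR = 116 − 0.14Q. Set MR = MC: 116 − 0.14Q = 39 + 0.01Q → Q_m = 513.33333.
Price P_m = 116 − 0.07·513.33333 = 80.06667; MC(Q_m) = 39 + 0.01·513.33333 = 44.13333.
Competitive Q* = 962.5, so ΔQ = 449.16667; wedge = 80.06667 − 44.13333 = 35.93334.
Deadweight loss = ½ × 449.16667 × 35.93334 = 8070.03.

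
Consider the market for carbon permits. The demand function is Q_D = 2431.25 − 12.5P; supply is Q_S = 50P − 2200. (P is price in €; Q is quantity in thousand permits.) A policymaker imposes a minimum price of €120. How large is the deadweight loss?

€16459.45 thousand

In inverse form: demand P = 194.5 − 0.08Q, supply P = 44 + 0.02Q.
Competitive equilibrium: 194.5 − 0.08Q = 44 + 0.02Q → Q* = 1505, P* = 74.1.
At the floor P = 120, quantity demanded = (194.5 − 120)/0.08 = 931.25.
Sellers' marginal cost at Q' = 931.25: 44 + 0.02·931.25 = 62.625.
ΔQ = 1505 − 931.25 = 573.75; wedge = 120 − 62.625 = 57.375.
The triangle = ½ × 573.75 × 57.375 = €16459.45 thousand.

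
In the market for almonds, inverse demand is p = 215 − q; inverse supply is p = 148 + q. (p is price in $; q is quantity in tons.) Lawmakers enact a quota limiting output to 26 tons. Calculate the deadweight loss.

$56.25

Competitive equilibrium: 215 − q = 148 + q → q* = 33.5, p* = 181.5.
At q = 26: demand price = 215 − 1·26 = 189; supply price = 148 + 1·26 = 174.
Δq = 33.5 − 26 = 7.5; wedge = 189 − 174 = 15.
Deadweight loss = ½ × 7.5 × 15 = $56.25.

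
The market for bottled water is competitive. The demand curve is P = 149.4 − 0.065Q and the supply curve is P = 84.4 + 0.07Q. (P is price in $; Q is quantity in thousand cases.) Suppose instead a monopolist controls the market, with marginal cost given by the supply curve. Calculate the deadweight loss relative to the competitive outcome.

Competitive equilibrium: 149.4 − 0.065Q = 84.4 + 0.07Q → Q* = 481.4815, P* = 118.1037.
Marginal revenue: MR = 149.4 − 0.13Q. Set MR = MC: 149.4 − 0.13Q = 84.4 + 0.07Q → Q_m = 325.
Price P_m = 149.4 − 0.065·325 = 128.275; MC(Q_m) = 84.4 + 0.07·325 = 107.15.
Competitive Q* = 481.4815, so ΔQ = 156.4815; wedge = 128.275 − 107.15 = 21.125.
The triangle = ½ × 156.4815 × 21.125 = $1652.84 thousand.

$1652.84 thousand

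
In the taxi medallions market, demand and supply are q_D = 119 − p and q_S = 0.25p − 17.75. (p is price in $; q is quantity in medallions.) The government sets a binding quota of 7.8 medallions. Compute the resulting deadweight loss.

In inverse form: demand p = 119 − q, supply p = 71 + 4q.
Competitive equilibrium: 119 − q = 71 + 4q → q* = 9.6, p* = 109.4.
At q = 7.8: demand price = 119 − 1·7.8 = 111.2; supply price = 71 + 4·7.8 = 102.2.
Δq = 9.6 − 7.8 = 1.8; wedge = 111.2 − 102.2 = 9.
Welfare loss = ½ × 1.8 × 9 = $8.10.

$8.10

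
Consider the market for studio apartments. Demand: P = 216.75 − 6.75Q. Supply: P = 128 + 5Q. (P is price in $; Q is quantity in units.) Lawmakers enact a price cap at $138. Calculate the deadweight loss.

$181.17

Competitive equilibrium: 216.75 − 6.75Q = 128 + 5Q → Q* = 7.5532, P* = 165.766.
At the ceiling P = 138, quantity supplied = (138 − 128)/5 = 2.
Willingness to pay at Q' = 2: 216.75 − 6.75·2 = 203.25.
ΔQ = 7.5532 − 2 = 5.5532; wedge = 203.25 − 138 = 65.25.
DWL = ½ × 5.5532 × 65.25 = $181.17.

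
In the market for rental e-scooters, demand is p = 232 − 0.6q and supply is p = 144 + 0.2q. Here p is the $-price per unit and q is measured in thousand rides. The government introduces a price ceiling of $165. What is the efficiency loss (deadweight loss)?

Competitive equilibrium: 232 − 0.6q = 144 + 0.2q → q* = 110, p* = 166.
At the ceiling p = 165, quantity supplied = (165 − 144)/0.2 = 105.
Willingness to pay at q' = 105: 232 − 0.6·105 = 169.
Δq = 110 − 105 = 5; wedge = 169 − 165 = 4.
Deadweight loss = ½ × 5 × 4 = $10 thousand.

$10 thousand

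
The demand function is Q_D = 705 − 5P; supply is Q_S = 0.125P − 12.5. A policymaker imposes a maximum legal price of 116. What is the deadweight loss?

36.90

In inverse form: demand P = 141 − 0.2Q, supply P = 100 + 8Q.
Competitive equilibrium: 141 − 0.2Q = 100 + 8Q → Q* = 5, P* = 140.
At the ceiling P = 116, quantity supplied = (116 − 100)/8 = 2.
Willingness to pay at Q' = 2: 141 − 0.2·2 = 140.6.
ΔQ = 5 − 2 = 3; wedge = 140.6 − 116 = 24.6.
The triangle = ½ × 3 × 24.6 = 36.90.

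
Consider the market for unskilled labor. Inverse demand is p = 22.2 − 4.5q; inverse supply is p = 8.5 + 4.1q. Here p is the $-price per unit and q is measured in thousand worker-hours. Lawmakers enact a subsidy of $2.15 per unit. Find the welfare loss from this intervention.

$0.27 thousand

Competitive equilibrium: 22.2 − 4.5q = 8.5 + 4.1q → q* = 1.593, p* = 15.0314.
The subsidy lowers effective supply by 2.15: p = 6.35 + 4.1q.
New quantity: 22.2 − 4.5q = 6.35 + 4.1q → q' = 1.843.
Overproduction Δq = 1.843 − 1.593 = 0.25; wedge = subsidy = 2.15.
Welfare loss = ½ × 0.25 × 2.15 = $0.27 thousand.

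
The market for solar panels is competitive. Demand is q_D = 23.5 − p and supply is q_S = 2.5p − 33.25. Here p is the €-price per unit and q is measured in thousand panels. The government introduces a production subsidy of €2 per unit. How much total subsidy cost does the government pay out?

€17.43 thousand

In inverse form: demand p = 23.5 − q, supply p = 13.3 + 0.4q.
Competitive equilibrium: 23.5 − q = 13.3 + 0.4q → q* = 7.2857, p* = 16.2143.
The subsidy lowers effective supply by 2: p = 11.3 + 0.4q.
New quantity: 23.5 − q = 11.3 + 0.4q → q' = 8.7143.
Total subsidy cost = 2 × 8.7143 = €17.43 thousand.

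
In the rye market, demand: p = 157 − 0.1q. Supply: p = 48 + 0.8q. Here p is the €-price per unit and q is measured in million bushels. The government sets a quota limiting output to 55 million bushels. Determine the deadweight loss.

€1966.81 million

Competitive equilibrium: 157 − 0.1q = 48 + 0.8q → q* = 121.1111, p* = 144.8889.
At q = 55: demand price = 157 − 0.1·55 = 151.5; supply price = 48 + 0.8·55 = 92.
Δq = 121.1111 − 55 = 66.1111; wedge = 151.5 − 92 = 59.5.
The triangle = ½ × 66.1111 × 59.5 = €1966.81 million.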